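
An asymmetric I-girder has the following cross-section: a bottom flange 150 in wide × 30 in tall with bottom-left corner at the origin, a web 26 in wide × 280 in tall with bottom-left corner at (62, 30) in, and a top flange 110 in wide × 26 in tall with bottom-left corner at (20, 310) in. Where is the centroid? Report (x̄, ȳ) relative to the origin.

bottom flange: A = 150 × 30 = 4500.00, centroid at (75.00, 15.00).
web: A = 26 × 280 = 7280.00, centroid at (75.00, 170.00).
top flange: A = 110 × 26 = 2860.00, centroid at (75.00, 323.00).
ΣA = 14640.00 in²
ΣAx̄ = (4500.00)(75.00) + (7280.00)(75.00) + (2860.00)(75.00) = 1098000.00 in³
ΣAȳ = (4500.00)(15.00) + (7280.00)(170.00) + (2860.00)(323.00) = 2228880.00 in³
x̄ = 1098000.00 / 14640.00 = 75.00 in
ȳ = 2228880.00 / 14640.00 = 152.25 in

x̄ = 75.00 in, ȳ = 152.25 in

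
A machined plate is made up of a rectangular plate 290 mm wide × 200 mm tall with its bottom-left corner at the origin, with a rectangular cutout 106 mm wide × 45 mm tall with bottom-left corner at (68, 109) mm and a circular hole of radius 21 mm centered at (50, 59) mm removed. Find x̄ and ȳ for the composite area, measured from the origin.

x̄ = 149.75 mm, ȳ = 98.20 mm

Part | A | x̄ᵢ | ȳᵢ | A·x̄ᵢ | A·ȳᵢ
plate | 58000.00 | 145.00 | 100.00 | 8410000.00 | 5800000.00
hole 1 | -4770.00 | 121.00 | 131.50 | -577170.00 | -627255.00
hole 2 | -1385.44 | 50.00 | 59.00 | -69272.12 | -81741.10
Σ | 51844.56 |  |  | 7763557.88 | 5091003.90
x̄ = 7763557.88 / 51844.56 = 149.75 mm
ȳ = 5091003.90 / 51844.56 = 98.20 mm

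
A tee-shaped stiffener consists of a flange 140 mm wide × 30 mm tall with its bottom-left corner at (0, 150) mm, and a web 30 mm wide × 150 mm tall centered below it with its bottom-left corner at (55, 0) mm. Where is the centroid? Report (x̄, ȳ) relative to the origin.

Part | A | x̄ᵢ | ȳᵢ | A·x̄ᵢ | A·ȳᵢ
web | 4500.00 | 70.00 | 75.00 | 315000.00 | 337500.00
flange | 4200.00 | 70.00 | 165.00 | 294000.00 | 693000.00
Σ | 8700.00 |  |  | 609000.00 | 1030500.00
x̄ = 609000.00 / 8700.00 = 70.00 mm
ȳ = 1030500.00 / 8700.00 = 118.45 mm

x̄ = 70.00 mm, ȳ = 118.45 mm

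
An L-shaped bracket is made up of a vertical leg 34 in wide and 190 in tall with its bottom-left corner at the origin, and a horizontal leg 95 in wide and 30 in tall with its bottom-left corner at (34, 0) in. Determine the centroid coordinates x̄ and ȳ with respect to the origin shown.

Part | A | x̄ᵢ | ȳᵢ | A·x̄ᵢ | A·ȳᵢ
vertical leg | 6460.00 | 17.00 | 95.00 | 109820.00 | 613700.00
horizontal leg | 2850.00 | 81.50 | 15.00 | 232275.00 | 42750.00
Σ | 9310.00 |  |  | 342095.00 | 656450.00
x̄ = 342095.00 / 9310.00 = 36.74 in
ȳ = 656450.00 / 9310.00 = 70.51 in

x̄ = 36.74 in, ȳ = 70.51 in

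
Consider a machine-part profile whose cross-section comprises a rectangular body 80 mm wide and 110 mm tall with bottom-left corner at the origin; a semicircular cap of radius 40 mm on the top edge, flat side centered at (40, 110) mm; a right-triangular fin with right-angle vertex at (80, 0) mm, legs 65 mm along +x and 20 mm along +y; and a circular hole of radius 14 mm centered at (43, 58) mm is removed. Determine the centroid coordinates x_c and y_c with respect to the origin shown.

rectangular body: A = 80 × 110 = 8800.00, centroid at (40.00, 55.00).
semicircular top: A = ½π·40² = 2513.27, centroid at (40.00, 126.98).
triangular fin: A = ½·65·20 = 650.00, centroid at (101.67, 6.67).
hole: A = −π·14² = -615.75, centroid at (43.00, 58.00).
ΣA = 11347.52 mm²
ΣAx_c = (8800.00)(40.00) + (2513.27)(40.00) + (650.00)(101.67) + (-615.75)(43.00) = 492136.96 mm³
ΣAy_c = (8800.00)(55.00) + (2513.27)(126.98) + (650.00)(6.67) + (-615.75)(58.00) = 771746.53 mm³
x_c = 492136.96 / 11347.52 = 43.37 mm
y_c = 771746.53 / 11347.52 = 68.01 mm

x_c = 43.37 mm, y_c = 68.01 mm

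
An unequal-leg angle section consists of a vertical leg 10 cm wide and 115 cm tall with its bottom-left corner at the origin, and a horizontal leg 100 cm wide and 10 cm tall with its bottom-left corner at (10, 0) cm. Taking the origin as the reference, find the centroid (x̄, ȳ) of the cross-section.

Part | A | x̄ᵢ | ȳᵢ | A·x̄ᵢ | A·ȳᵢ
vertical leg | 1150.00 | 5.00 | 57.50 | 5750.00 | 66125.00
horizontal leg | 1000.00 | 60.00 | 5.00 | 60000.00 | 5000.00
Σ | 2150.00 |  |  | 65750.00 | 71125.00
x̄ = 65750.00 / 2150.00 = 30.58 cm
ȳ = 71125.00 / 2150.00 = 33.08 cm

x̄ = 30.58 cm, ȳ = 33.08 cm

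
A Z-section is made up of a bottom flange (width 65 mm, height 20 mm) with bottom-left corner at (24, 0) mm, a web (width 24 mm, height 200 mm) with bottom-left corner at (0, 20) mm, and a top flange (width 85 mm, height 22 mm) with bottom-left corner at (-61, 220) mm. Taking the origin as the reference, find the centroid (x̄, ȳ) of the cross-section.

x̄ = 12.10 mm, ȳ = 128.10 mm

Part | A | x̄ᵢ | ȳᵢ | A·x̄ᵢ | A·ȳᵢ
bottom flange | 1300.00 | 56.50 | 10.00 | 73450.00 | 13000.00
web | 4800.00 | 12.00 | 120.00 | 57600.00 | 576000.00
top flange | 1870.00 | -18.50 | 231.00 | -34595.00 | 431970.00
Σ | 7970.00 |  |  | 96455.00 | 1020970.00
x̄ = 96455.00 / 7970.00 = 12.10 mm
ȳ = 1020970.00 / 7970.00 = 128.10 mm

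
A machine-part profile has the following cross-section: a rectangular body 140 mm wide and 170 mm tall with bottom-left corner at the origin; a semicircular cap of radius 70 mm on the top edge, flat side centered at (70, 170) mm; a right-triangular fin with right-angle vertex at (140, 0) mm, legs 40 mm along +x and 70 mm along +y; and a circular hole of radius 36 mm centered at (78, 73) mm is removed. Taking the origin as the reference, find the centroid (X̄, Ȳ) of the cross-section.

X̄ = 72.92 mm, Ȳ = 114.33 mm

rectangular body: A = 140 × 170 = 23800.00, centroid at (70.00, 85.00).
semicircular top: A = ½π·70² = 7696.90, centroid at (70.00, 199.71).
triangular fin: A = ½·40·70 = 1400.00, centroid at (153.33, 23.33).
hole: A = −π·36² = -4071.50, centroid at (78.00, 73.00).
ΣA = 28825.40 mm²
ΣAX̄ = (23800.00)(70.00) + (7696.90)(70.00) + (1400.00)(153.33) + (-4071.50)(78.00) = 2101872.49 mm³
ΣAȲ = (23800.00)(85.00) + (7696.90)(199.71) + (1400.00)(23.33) + (-4071.50)(73.00) = 3295586.88 mm³
X̄ = 2101872.49 / 28825.40 = 72.92 mm
Ȳ = 3295586.88 / 28825.40 = 114.33 mm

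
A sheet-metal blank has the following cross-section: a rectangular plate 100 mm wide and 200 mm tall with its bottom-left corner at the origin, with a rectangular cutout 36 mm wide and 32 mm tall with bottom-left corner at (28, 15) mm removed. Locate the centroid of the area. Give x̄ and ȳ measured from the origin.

x̄ = 50.24 mm, ȳ = 104.22 mm

plate: A = 100 × 200 = 20000.00, centroid at (50.00, 100.00).
hole: A = −(36 × 32) = -1152.00, centroid at (46.00, 31.00).
ΣA = 18848.00 mm²
ΣAx̄ = (20000.00)(50.00) + (-1152.00)(46.00) = 947008.00 mm³
ΣAȳ = (20000.00)(100.00) + (-1152.00)(31.00) = 1964288.00 mm³
x̄ = 947008.00 / 18848.00 = 50.24 mm
ȳ = 1964288.00 / 18848.00 = 104.22 mm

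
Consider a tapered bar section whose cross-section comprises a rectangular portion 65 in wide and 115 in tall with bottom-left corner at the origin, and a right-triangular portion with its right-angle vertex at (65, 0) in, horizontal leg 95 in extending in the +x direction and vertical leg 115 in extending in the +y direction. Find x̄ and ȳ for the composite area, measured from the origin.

x̄ = 59.59 in, ȳ = 49.41 in

Part | A | x̄ᵢ | ȳᵢ | A·x̄ᵢ | A·ȳᵢ
rectangular portion | 7475.00 | 32.50 | 57.50 | 242937.50 | 429812.50
triangular portion | 5462.50 | 96.67 | 38.33 | 528041.67 | 209395.83
Σ | 12937.50 |  |  | 770979.17 | 639208.33
x̄ = 770979.17 / 12937.50 = 59.59 in
ȳ = 639208.33 / 12937.50 = 49.41 in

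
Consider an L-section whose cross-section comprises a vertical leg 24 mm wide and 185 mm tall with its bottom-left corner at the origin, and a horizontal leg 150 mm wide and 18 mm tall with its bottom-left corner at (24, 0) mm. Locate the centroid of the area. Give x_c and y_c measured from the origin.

vertical leg: A = 24 × 185 = 4440.00, centroid at (12.00, 92.50).
horizontal leg: A = 150 × 18 = 2700.00, centroid at (99.00, 9.00).
ΣA = 7140.00 mm²
ΣAx_c = (4440.00)(12.00) + (2700.00)(99.00) = 320580.00 mm³
ΣAy_c = (4440.00)(92.50) + (2700.00)(9.00) = 435000.00 mm³
x_c = 320580.00 / 7140.00 = 44.90 mm
y_c = 435000.00 / 7140.00 = 60.92 mm

x_c = 44.90 mm, y_c = 60.92 mm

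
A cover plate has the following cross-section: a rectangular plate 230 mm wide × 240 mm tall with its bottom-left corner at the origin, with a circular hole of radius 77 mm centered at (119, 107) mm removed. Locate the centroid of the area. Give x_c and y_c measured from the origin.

plate: A = 230 × 240 = 55200.00, centroid at (115.00, 120.00).
hole: A = −π·77² = -18626.50, centroid at (119.00, 107.00).
ΣA = 36573.50 mm²
ΣAx_c = (55200.00)(115.00) + (-18626.50)(119.00) = 4131446.16 mm³
ΣAy_c = (55200.00)(120.00) + (-18626.50)(107.00) = 4630964.20 mm³
x_c = 4131446.16 / 36573.50 = 112.96 mm
y_c = 4630964.20 / 36573.50 = 126.62 mm

x_c = 112.96 mm, y_c = 126.62 mm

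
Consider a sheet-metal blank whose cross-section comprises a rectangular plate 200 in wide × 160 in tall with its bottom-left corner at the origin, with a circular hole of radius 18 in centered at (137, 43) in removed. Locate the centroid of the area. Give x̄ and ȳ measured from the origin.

x̄ = 98.78 in, ȳ = 81.22 in

plate: A = 200 × 160 = 32000.00, centroid at (100.00, 80.00).
hole: A = −π·18² = -1017.88, centroid at (137.00, 43.00).
ΣA = 30982.12 in²
ΣAx̄ = (32000.00)(100.00) + (-1017.88)(137.00) = 3060550.99 in³
ΣAȳ = (32000.00)(80.00) + (-1017.88)(43.00) = 2516231.33 in³
x̄ = 3060550.99 / 30982.12 = 98.78 in
ȳ = 2516231.33 / 30982.12 = 81.22 in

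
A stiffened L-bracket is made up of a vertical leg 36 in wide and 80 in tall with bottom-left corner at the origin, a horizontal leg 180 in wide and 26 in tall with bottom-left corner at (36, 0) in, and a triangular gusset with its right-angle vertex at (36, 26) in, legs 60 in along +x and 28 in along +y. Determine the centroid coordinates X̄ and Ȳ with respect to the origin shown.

vertical leg: A = 36 × 80 = 2880.00, centroid at (18.00, 40.00).
horizontal leg: A = 180 × 26 = 4680.00, centroid at (126.00, 13.00).
gusset: A = ½·60·28 = 840.00, centroid at (56.00, 35.33).
ΣA = 8400.00 in²
ΣAX̄ = (2880.00)(18.00) + (4680.00)(126.00) + (840.00)(56.00) = 688560.00 in³
ΣAȲ = (2880.00)(40.00) + (4680.00)(13.00) + (840.00)(35.33) = 205720.00 in³
X̄ = 688560.00 / 8400.00 = 81.97 in
Ȳ = 205720.00 / 8400.00 = 24.49 in

X̄ = 81.97 in, Ȳ = 24.49 in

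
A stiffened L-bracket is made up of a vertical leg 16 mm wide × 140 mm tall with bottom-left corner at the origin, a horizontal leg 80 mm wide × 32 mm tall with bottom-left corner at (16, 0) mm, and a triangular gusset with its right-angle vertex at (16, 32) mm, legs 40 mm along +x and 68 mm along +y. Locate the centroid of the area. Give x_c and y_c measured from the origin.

Part | A | x̄ᵢ | ȳᵢ | A·x̄ᵢ | A·ȳᵢ
vertical leg | 2240.00 | 8.00 | 70.00 | 17920.00 | 156800.00
horizontal leg | 2560.00 | 56.00 | 16.00 | 143360.00 | 40960.00
gusset | 1360.00 | 29.33 | 54.67 | 39893.33 | 74346.67
Σ | 6160.00 |  |  | 201173.33 | 272106.67
x_c = 201173.33 / 6160.00 = 32.66 mm
y_c = 272106.67 / 6160.00 = 44.17 mm

x_c = 32.66 mm, y_c = 44.17 mm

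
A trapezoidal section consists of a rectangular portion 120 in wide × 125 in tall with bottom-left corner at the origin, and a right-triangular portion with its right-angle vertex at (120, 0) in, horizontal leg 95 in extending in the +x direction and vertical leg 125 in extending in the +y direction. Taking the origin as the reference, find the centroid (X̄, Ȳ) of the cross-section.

rectangular portion: A = 120 × 125 = 15000.00, centroid at (60.00, 62.50).
triangular portion: A = ½·95·125 = 5937.50, centroid at (151.67, 41.67).
ΣA = 20937.50 in²
ΣAX̄ = (15000.00)(60.00) + (5937.50)(151.67) = 1800520.83 in³
ΣAȲ = (15000.00)(62.50) + (5937.50)(41.67) = 1184895.83 in³
X̄ = 1800520.83 / 20937.50 = 86.00 in
Ȳ = 1184895.83 / 20937.50 = 56.59 in

X̄ = 86.00 in, Ȳ = 56.59 in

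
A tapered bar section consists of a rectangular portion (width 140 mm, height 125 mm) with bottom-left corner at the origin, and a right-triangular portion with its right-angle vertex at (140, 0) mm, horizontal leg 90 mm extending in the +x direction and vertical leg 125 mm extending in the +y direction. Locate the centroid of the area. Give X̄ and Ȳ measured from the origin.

X̄ = 94.32 mm, Ȳ = 57.43 mm

Part | A | x̄ᵢ | ȳᵢ | A·x̄ᵢ | A·ȳᵢ
rectangular portion | 17500.00 | 70.00 | 62.50 | 1225000.00 | 1093750.00
triangular portion | 5625.00 | 170.00 | 41.67 | 956250.00 | 234375.00
Σ | 23125.00 |  |  | 2181250.00 | 1328125.00
X̄ = 2181250.00 / 23125.00 = 94.32 mm
Ȳ = 1328125.00 / 23125.00 = 57.43 mm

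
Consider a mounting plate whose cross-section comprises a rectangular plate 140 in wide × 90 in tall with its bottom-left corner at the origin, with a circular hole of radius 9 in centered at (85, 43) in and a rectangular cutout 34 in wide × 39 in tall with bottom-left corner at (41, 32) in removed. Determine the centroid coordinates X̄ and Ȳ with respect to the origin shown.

plate: A = 140 × 90 = 12600.00, centroid at (70.00, 45.00).
hole 1: A = −π·9² = -254.47, centroid at (85.00, 43.00).
hole 2: A = −(34 × 39) = -1326.00, centroid at (58.00, 51.50).
ΣA = 11019.53 in²
ΣAX̄ = (12600.00)(70.00) + (-254.47)(85.00) + (-1326.00)(58.00) = 783462.13 in³
ΣAȲ = (12600.00)(45.00) + (-254.47)(43.00) + (-1326.00)(51.50) = 487768.83 in³
X̄ = 783462.13 / 11019.53 = 71.10 in
Ȳ = 487768.83 / 11019.53 = 44.26 in

X̄ = 71.10 in, Ȳ = 44.26 in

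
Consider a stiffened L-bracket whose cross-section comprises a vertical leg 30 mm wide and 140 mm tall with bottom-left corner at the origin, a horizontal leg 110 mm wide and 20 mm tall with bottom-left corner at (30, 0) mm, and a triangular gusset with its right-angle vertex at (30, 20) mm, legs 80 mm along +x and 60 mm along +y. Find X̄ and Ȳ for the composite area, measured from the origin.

X̄ = 43.86 mm, Ȳ = 46.82 mm

Part | A | x̄ᵢ | ȳᵢ | A·x̄ᵢ | A·ȳᵢ
vertical leg | 4200.00 | 15.00 | 70.00 | 63000.00 | 294000.00
horizontal leg | 2200.00 | 85.00 | 10.00 | 187000.00 | 22000.00
gusset | 2400.00 | 56.67 | 40.00 | 136000.00 | 96000.00
Σ | 8800.00 |  |  | 386000.00 | 412000.00
X̄ = 386000.00 / 8800.00 = 43.86 mm
Ȳ = 412000.00 / 8800.00 = 46.82 mm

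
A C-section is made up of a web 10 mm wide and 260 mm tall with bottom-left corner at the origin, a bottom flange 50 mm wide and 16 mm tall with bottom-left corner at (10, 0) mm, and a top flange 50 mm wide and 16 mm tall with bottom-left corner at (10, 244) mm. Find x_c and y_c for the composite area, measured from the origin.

web: A = 10 × 260 = 2600.00, centroid at (5.00, 130.00).
bottom flange: A = 50 × 16 = 800.00, centroid at (35.00, 8.00).
top flange: A = 50 × 16 = 800.00, centroid at (35.00, 252.00).
ΣA = 4200.00 mm²
ΣAx_c = (2600.00)(5.00) + (800.00)(35.00) + (800.00)(35.00) = 69000.00 mm³
ΣAy_c = (2600.00)(130.00) + (800.00)(8.00) + (800.00)(252.00) = 546000.00 mm³
x_c = 69000.00 / 4200.00 = 16.43 mm
y_c = 546000.00 / 4200.00 = 130.00 mm

x_c = 16.43 mm, y_c = 130.00 mm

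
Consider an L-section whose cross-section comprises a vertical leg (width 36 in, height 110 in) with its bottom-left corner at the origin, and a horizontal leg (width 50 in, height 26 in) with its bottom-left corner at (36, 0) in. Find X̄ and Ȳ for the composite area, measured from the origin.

vertical leg: A = 36 × 110 = 3960.00, centroid at (18.00, 55.00).
horizontal leg: A = 50 × 26 = 1300.00, centroid at (61.00, 13.00).
ΣA = 5260.00 in²
ΣAX̄ = (3960.00)(18.00) + (1300.00)(61.00) = 150580.00 in³
ΣAȲ = (3960.00)(55.00) + (1300.00)(13.00) = 234700.00 in³
X̄ = 150580.00 / 5260.00 = 28.63 in
Ȳ = 234700.00 / 5260.00 = 44.62 in

X̄ = 28.63 in, Ȳ = 44.62 in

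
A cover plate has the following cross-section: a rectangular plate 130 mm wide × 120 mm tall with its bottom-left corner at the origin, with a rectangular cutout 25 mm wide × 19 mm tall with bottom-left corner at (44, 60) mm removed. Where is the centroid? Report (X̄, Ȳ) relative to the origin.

plate: A = 130 × 120 = 15600.00, centroid at (65.00, 60.00).
hole: A = −(25 × 19) = -475.00, centroid at (56.50, 69.50).
ΣA = 15125.00 mm², ΣAX̄ = 987162.50 mm³, ΣAȲ = 902987.50 mm³.
X̄ = 987162.50/15125.00 = 65.27 mm; Ȳ = 902987.50/15125.00 = 59.70 mm.

X̄ = 65.27 mm, Ȳ = 59.70 mm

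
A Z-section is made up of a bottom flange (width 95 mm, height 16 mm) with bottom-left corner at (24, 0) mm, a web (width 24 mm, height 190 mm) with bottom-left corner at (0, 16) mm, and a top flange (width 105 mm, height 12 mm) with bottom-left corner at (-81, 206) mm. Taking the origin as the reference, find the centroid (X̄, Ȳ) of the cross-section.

Part | A | x̄ᵢ | ȳᵢ | A·x̄ᵢ | A·ȳᵢ
bottom flange | 1520.00 | 71.50 | 8.00 | 108680.00 | 12160.00
web | 4560.00 | 12.00 | 111.00 | 54720.00 | 506160.00
top flange | 1260.00 | -28.50 | 212.00 | -35910.00 | 267120.00
Σ | 7340.00 |  |  | 127490.00 | 785440.00
X̄ = 127490.00 / 7340.00 = 17.37 mm
Ȳ = 785440.00 / 7340.00 = 107.01 mm

X̄ = 17.37 mm, Ȳ = 107.01 mm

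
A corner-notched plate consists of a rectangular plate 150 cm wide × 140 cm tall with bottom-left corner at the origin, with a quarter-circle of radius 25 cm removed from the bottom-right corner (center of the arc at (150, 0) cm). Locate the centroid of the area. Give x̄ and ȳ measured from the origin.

plate: A = 150 × 140 = 21000.00, centroid at (75.00, 70.00).
removed quarter-circle: A = −¼π·25² = -490.87, centroid at (139.39, 10.61).
ΣA = 20509.13 cm², ΣAx̄ = 1506577.26 cm³, ΣAȳ = 1464791.67 cm³.
x̄ = 1506577.26/20509.13 = 73.46 cm; ȳ = 1464791.67/20509.13 = 71.42 cm.

x̄ = 73.46 cm, ȳ = 71.42 cm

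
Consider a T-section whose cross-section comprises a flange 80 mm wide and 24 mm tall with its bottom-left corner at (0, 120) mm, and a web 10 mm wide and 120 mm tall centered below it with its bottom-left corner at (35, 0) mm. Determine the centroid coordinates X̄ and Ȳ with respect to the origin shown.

web: A = 10 × 120 = 1200.00, centroid at (40.00, 60.00).
flange: A = 80 × 24 = 1920.00, centroid at (40.00, 132.00).
ΣA = 3120.00 mm², ΣAX̄ = 124800.00 mm³, ΣAȲ = 325440.00 mm³.
X̄ = 124800.00/3120.00 = 40.00 mm; Ȳ = 325440.00/3120.00 = 104.31 mm.

X̄ = 40.00 mm, Ȳ = 104.31 mm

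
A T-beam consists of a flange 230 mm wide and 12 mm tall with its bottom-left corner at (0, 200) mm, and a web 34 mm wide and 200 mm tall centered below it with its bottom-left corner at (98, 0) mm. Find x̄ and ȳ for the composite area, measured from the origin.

Part | A | x̄ᵢ | ȳᵢ | A·x̄ᵢ | A·ȳᵢ
web | 6800.00 | 115.00 | 100.00 | 782000.00 | 680000.00
flange | 2760.00 | 115.00 | 206.00 | 317400.00 | 568560.00
Σ | 9560.00 |  |  | 1099400.00 | 1248560.00
x̄ = 1099400.00 / 9560.00 = 115.00 mm
ȳ = 1248560.00 / 9560.00 = 130.60 mm

x̄ = 115.00 mm, ȳ = 130.60 mm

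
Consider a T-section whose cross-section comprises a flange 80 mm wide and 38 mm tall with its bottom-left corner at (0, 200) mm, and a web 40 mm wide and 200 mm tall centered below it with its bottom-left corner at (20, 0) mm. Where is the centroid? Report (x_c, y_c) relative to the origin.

x_c = 40.00 mm, y_c = 132.77 mm

Part | A | x̄ᵢ | ȳᵢ | A·x̄ᵢ | A·ȳᵢ
web | 8000.00 | 40.00 | 100.00 | 320000.00 | 800000.00
flange | 3040.00 | 40.00 | 219.00 | 121600.00 | 665760.00
Σ | 11040.00 |  |  | 441600.00 | 1465760.00
x_c = 441600.00 / 11040.00 = 40.00 mm
y_c = 1465760.00 / 11040.00 = 132.77 mm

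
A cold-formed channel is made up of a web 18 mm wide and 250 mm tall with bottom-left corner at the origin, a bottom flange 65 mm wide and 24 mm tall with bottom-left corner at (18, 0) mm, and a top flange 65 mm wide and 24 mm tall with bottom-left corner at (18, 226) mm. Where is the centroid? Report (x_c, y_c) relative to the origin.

web: A = 18 × 250 = 4500.00, centroid at (9.00, 125.00).
bottom flange: A = 65 × 24 = 1560.00, centroid at (50.50, 12.00).
top flange: A = 65 × 24 = 1560.00, centroid at (50.50, 238.00).
ΣA = 7620.00 mm²
ΣAx_c = (4500.00)(9.00) + (1560.00)(50.50) + (1560.00)(50.50) = 198060.00 mm³
ΣAy_c = (4500.00)(125.00) + (1560.00)(12.00) + (1560.00)(238.00) = 952500.00 mm³
x_c = 198060.00 / 7620.00 = 25.99 mm
y_c = 952500.00 / 7620.00 = 125.00 mm

x_c = 25.99 mm, y_c = 125.00 mm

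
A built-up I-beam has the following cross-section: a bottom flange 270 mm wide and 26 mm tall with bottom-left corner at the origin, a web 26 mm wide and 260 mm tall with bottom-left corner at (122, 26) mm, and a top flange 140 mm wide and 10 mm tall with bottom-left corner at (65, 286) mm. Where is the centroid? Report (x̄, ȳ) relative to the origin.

x̄ = 135.00 mm, ȳ = 102.32 mm

bottom flange: A = 270 × 26 = 7020.00, centroid at (135.00, 13.00).
web: A = 26 × 260 = 6760.00, centroid at (135.00, 156.00).
top flange: A = 140 × 10 = 1400.00, centroid at (135.00, 291.00).
ΣA = 15180.00 mm²
ΣAx̄ = (7020.00)(135.00) + (6760.00)(135.00) + (1400.00)(135.00) = 2049300.00 mm³
ΣAȳ = (7020.00)(13.00) + (6760.00)(156.00) + (1400.00)(291.00) = 1553220.00 mm³
x̄ = 2049300.00 / 15180.00 = 135.00 mm
ȳ = 1553220.00 / 15180.00 = 102.32 mm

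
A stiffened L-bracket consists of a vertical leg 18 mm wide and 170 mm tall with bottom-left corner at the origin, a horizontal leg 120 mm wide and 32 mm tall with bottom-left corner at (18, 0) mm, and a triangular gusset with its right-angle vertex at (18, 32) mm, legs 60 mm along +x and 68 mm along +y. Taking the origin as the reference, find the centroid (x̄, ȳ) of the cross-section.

vertical leg: A = 18 × 170 = 3060.00, centroid at (9.00, 85.00).
horizontal leg: A = 120 × 32 = 3840.00, centroid at (78.00, 16.00).
gusset: A = ½·60·68 = 2040.00, centroid at (38.00, 54.67).
ΣA = 8940.00 mm², ΣAx̄ = 404580.00 mm³, ΣAȳ = 433060.00 mm³.
x̄ = 404580.00/8940.00 = 45.26 mm; ȳ = 433060.00/8940.00 = 48.44 mm.

x̄ = 45.26 mm, ȳ = 48.44 mm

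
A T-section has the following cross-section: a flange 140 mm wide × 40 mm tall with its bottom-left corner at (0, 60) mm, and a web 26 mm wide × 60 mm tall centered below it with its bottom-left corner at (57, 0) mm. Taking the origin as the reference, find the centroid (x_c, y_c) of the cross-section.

x_c = 70.00 mm, y_c = 69.11 mm

web: A = 26 × 60 = 1560.00, centroid at (70.00, 30.00).
flange: A = 140 × 40 = 5600.00, centroid at (70.00, 80.00).
ΣA = 7160.00 mm²
ΣAx_c = (1560.00)(70.00) + (5600.00)(70.00) = 501200.00 mm³
ΣAy_c = (1560.00)(30.00) + (5600.00)(80.00) = 494800.00 mm³
x_c = 501200.00 / 7160.00 = 70.00 mm
y_c = 494800.00 / 7160.00 = 69.11 mm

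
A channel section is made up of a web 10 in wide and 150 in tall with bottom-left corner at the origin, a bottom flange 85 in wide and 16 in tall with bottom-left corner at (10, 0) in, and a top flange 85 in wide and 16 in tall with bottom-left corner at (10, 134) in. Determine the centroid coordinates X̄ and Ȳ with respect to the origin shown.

X̄ = 35.62 in, Ȳ = 75.00 in

web: A = 10 × 150 = 1500.00, centroid at (5.00, 75.00).
bottom flange: A = 85 × 16 = 1360.00, centroid at (52.50, 8.00).
top flange: A = 85 × 16 = 1360.00, centroid at (52.50, 142.00).
ΣA = 4220.00 in²
ΣAX̄ = (1500.00)(5.00) + (1360.00)(52.50) + (1360.00)(52.50) = 150300.00 in³
ΣAȲ = (1500.00)(75.00) + (1360.00)(8.00) + (1360.00)(142.00) = 316500.00 in³
X̄ = 150300.00 / 4220.00 = 35.62 in
Ȳ = 316500.00 / 4220.00 = 75.00 in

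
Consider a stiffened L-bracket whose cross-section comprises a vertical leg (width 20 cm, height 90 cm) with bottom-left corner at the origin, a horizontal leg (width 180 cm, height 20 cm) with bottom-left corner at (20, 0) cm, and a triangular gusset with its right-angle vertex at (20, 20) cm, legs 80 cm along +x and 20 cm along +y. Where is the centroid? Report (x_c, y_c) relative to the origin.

x_c = 72.80 cm, y_c = 22.31 cm

vertical leg: A = 20 × 90 = 1800.00, centroid at (10.00, 45.00).
horizontal leg: A = 180 × 20 = 3600.00, centroid at (110.00, 10.00).
gusset: A = ½·80·20 = 800.00, centroid at (46.67, 26.67).
ΣA = 6200.00 cm², ΣAx_c = 451333.33 cm³, ΣAy_c = 138333.33 cm³.
x_c = 451333.33/6200.00 = 72.80 cm; y_c = 138333.33/6200.00 = 22.31 cm.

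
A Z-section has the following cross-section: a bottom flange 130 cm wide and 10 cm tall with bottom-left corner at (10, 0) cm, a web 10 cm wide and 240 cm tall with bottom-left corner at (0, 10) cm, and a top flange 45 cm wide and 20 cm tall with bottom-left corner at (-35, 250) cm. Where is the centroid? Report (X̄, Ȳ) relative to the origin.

Part | A | x̄ᵢ | ȳᵢ | A·x̄ᵢ | A·ȳᵢ
bottom flange | 1300.00 | 75.00 | 5.00 | 97500.00 | 6500.00
web | 2400.00 | 5.00 | 130.00 | 12000.00 | 312000.00
top flange | 900.00 | -12.50 | 260.00 | -11250.00 | 234000.00
Σ | 4600.00 |  |  | 98250.00 | 552500.00
X̄ = 98250.00 / 4600.00 = 21.36 cm
Ȳ = 552500.00 / 4600.00 = 120.11 cm

X̄ = 21.36 cm, Ȳ = 120.11 cm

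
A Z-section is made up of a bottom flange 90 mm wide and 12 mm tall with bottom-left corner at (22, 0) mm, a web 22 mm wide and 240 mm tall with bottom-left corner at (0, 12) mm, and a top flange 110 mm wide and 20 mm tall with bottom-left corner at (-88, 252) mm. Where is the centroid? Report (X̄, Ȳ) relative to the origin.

bottom flange: A = 90 × 12 = 1080.00, centroid at (67.00, 6.00).
web: A = 22 × 240 = 5280.00, centroid at (11.00, 132.00).
top flange: A = 110 × 20 = 2200.00, centroid at (-33.00, 262.00).
ΣA = 8560.00 mm², ΣAX̄ = 57840.00 mm³, ΣAȲ = 1279840.00 mm³.
X̄ = 57840.00/8560.00 = 6.76 mm; Ȳ = 1279840.00/8560.00 = 149.51 mm.

X̄ = 6.76 mm, Ȳ = 149.51 mm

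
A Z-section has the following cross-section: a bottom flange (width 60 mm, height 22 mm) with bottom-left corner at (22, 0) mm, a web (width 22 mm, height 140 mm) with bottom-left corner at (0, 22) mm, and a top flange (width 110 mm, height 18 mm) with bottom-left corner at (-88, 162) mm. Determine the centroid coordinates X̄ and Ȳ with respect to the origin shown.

X̄ = 5.83 mm, Ȳ = 99.76 mm

bottom flange: A = 60 × 22 = 1320.00, centroid at (52.00, 11.00).
web: A = 22 × 140 = 3080.00, centroid at (11.00, 92.00).
top flange: A = 110 × 18 = 1980.00, centroid at (-33.00, 171.00).
ΣA = 6380.00 mm², ΣAX̄ = 37180.00 mm³, ΣAȲ = 636460.00 mm³.
X̄ = 37180.00/6380.00 = 5.83 mm; Ȳ = 636460.00/6380.00 = 99.76 mm.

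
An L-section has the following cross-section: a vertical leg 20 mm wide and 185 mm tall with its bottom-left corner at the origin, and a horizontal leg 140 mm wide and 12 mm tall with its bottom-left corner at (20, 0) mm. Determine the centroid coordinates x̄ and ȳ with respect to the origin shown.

vertical leg: A = 20 × 185 = 3700.00, centroid at (10.00, 92.50).
horizontal leg: A = 140 × 12 = 1680.00, centroid at (90.00, 6.00).
ΣA = 5380.00 mm², ΣAx̄ = 188200.00 mm³, ΣAȳ = 352330.00 mm³.
x̄ = 188200.00/5380.00 = 34.98 mm; ȳ = 352330.00/5380.00 = 65.49 mm.

x̄ = 34.98 mm, ȳ = 65.49 mm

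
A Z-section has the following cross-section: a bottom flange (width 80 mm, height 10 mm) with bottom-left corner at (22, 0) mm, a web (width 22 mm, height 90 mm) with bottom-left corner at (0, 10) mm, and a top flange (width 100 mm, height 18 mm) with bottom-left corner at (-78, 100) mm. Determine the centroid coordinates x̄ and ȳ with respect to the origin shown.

x̄ = 4.58 mm, ȳ = 67.49 mm

Part | A | x̄ᵢ | ȳᵢ | A·x̄ᵢ | A·ȳᵢ
bottom flange | 800.00 | 62.00 | 5.00 | 49600.00 | 4000.00
web | 1980.00 | 11.00 | 55.00 | 21780.00 | 108900.00
top flange | 1800.00 | -28.00 | 109.00 | -50400.00 | 196200.00
Σ | 4580.00 |  |  | 20980.00 | 309100.00
x̄ = 20980.00 / 4580.00 = 4.58 mm
ȳ = 309100.00 / 4580.00 = 67.49 mm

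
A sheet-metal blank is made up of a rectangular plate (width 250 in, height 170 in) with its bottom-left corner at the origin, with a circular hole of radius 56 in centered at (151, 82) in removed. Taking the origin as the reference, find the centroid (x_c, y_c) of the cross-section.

Part | A | x̄ᵢ | ȳᵢ | A·x̄ᵢ | A·ȳᵢ
plate | 42500.00 | 125.00 | 85.00 | 5312500.00 | 3612500.00
hole | -9852.03 | 151.00 | 82.00 | -1487657.22 | -807866.83
Σ | 32647.97 |  |  | 3824842.78 | 2804633.17
x_c = 3824842.78 / 32647.97 = 117.15 in
y_c = 2804633.17 / 32647.97 = 85.91 in

x_c = 117.15 in, y_c = 85.91 in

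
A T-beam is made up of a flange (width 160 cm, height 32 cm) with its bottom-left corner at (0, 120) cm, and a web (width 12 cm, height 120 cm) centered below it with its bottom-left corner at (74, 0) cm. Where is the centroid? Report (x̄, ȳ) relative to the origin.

Part | A | x̄ᵢ | ȳᵢ | A·x̄ᵢ | A·ȳᵢ
web | 1440.00 | 80.00 | 60.00 | 115200.00 | 86400.00
flange | 5120.00 | 80.00 | 136.00 | 409600.00 | 696320.00
Σ | 6560.00 |  |  | 524800.00 | 782720.00
x̄ = 524800.00 / 6560.00 = 80.00 cm
ȳ = 782720.00 / 6560.00 = 119.32 cm

x̄ = 80.00 cm, ȳ = 119.32 cm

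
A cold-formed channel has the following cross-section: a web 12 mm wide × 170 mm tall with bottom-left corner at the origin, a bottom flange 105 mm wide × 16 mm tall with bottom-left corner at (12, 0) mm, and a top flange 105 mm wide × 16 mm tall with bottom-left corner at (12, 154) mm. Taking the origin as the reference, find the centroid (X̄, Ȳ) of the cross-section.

web: A = 12 × 170 = 2040.00, centroid at (6.00, 85.00).
bottom flange: A = 105 × 16 = 1680.00, centroid at (64.50, 8.00).
top flange: A = 105 × 16 = 1680.00, centroid at (64.50, 162.00).
ΣA = 5400.00 mm²
ΣAX̄ = (2040.00)(6.00) + (1680.00)(64.50) + (1680.00)(64.50) = 228960.00 mm³
ΣAȲ = (2040.00)(85.00) + (1680.00)(8.00) + (1680.00)(162.00) = 459000.00 mm³
X̄ = 228960.00 / 5400.00 = 42.40 mm
Ȳ = 459000.00 / 5400.00 = 85.00 mm

X̄ = 42.40 mm, Ȳ = 85.00 mm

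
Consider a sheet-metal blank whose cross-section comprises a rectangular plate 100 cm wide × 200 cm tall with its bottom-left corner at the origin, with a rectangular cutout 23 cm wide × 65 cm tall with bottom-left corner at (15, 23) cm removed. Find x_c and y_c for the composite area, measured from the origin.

x_c = 51.90 cm, y_c = 103.60 cm

plate: A = 100 × 200 = 20000.00, centroid at (50.00, 100.00).
hole: A = −(23 × 65) = -1495.00, centroid at (26.50, 55.50).
ΣA = 18505.00 cm²
ΣAx_c = (20000.00)(50.00) + (-1495.00)(26.50) = 960382.50 cm³
ΣAy_c = (20000.00)(100.00) + (-1495.00)(55.50) = 1917027.50 cm³
x_c = 960382.50 / 18505.00 = 51.90 cm
y_c = 1917027.50 / 18505.00 = 103.60 cm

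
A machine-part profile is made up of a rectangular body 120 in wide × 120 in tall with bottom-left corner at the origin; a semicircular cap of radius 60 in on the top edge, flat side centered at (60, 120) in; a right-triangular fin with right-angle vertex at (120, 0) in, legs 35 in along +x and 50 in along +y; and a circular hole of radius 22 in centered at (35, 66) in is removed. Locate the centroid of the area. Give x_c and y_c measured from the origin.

rectangular body: A = 120 × 120 = 14400.00, centroid at (60.00, 60.00).
semicircular top: A = ½π·60² = 5654.87, centroid at (60.00, 145.46).
triangular fin: A = ½·35·50 = 875.00, centroid at (131.67, 16.67).
hole: A = −π·22² = -1520.53, centroid at (35.00, 66.00).
ΣA = 19409.34 in²
ΣAx_c = (14400.00)(60.00) + (5654.87)(60.00) + (875.00)(131.67) + (-1520.53)(35.00) = 1265281.76 in³
ΣAy_c = (14400.00)(60.00) + (5654.87)(145.46) + (875.00)(16.67) + (-1520.53)(66.00) = 1600812.31 in³
x_c = 1265281.76 / 19409.34 = 65.19 in
y_c = 1600812.31 / 19409.34 = 82.48 in

x_c = 65.19 in, y_c = 82.48 in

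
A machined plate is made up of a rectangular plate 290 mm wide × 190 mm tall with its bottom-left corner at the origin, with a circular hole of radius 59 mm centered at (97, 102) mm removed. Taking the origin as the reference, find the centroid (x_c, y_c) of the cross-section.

x_c = 156.89 mm, y_c = 93.27 mm

plate: A = 290 × 190 = 55100.00, centroid at (145.00, 95.00).
hole: A = −π·59² = -10935.88, centroid at (97.00, 102.00).
ΣA = 44164.12 mm², ΣAx_c = 6928719.25 mm³, ΣAy_c = 4119039.83 mm³.
x_c = 6928719.25/44164.12 = 156.89 mm; y_c = 4119039.83/44164.12 = 93.27 mm.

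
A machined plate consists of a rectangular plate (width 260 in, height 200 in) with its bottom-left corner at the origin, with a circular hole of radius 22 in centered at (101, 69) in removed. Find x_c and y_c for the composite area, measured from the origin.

plate: A = 260 × 200 = 52000.00, centroid at (130.00, 100.00).
hole: A = −π·22² = -1520.53, centroid at (101.00, 69.00).
ΣA = 50479.47 in²
ΣAx_c = (52000.00)(130.00) + (-1520.53)(101.00) = 6606426.38 in³
ΣAy_c = (52000.00)(100.00) + (-1520.53)(69.00) = 5095083.37 in³
x_c = 6606426.38 / 50479.47 = 130.87 in
y_c = 5095083.37 / 50479.47 = 100.93 in

x_c = 130.87 in, y_c = 100.93 in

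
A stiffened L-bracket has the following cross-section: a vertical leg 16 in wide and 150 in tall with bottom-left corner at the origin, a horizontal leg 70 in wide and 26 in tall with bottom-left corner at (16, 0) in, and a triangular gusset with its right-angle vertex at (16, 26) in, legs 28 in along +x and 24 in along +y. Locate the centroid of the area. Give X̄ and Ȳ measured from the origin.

vertical leg: A = 16 × 150 = 2400.00, centroid at (8.00, 75.00).
horizontal leg: A = 70 × 26 = 1820.00, centroid at (51.00, 13.00).
gusset: A = ½·28·24 = 336.00, centroid at (25.33, 34.00).
ΣA = 4556.00 in², ΣAX̄ = 120532.00 in³, ΣAȲ = 215084.00 in³.
X̄ = 120532.00/4556.00 = 26.46 in; Ȳ = 215084.00/4556.00 = 47.21 in.

X̄ = 26.46 in, Ȳ = 47.21 in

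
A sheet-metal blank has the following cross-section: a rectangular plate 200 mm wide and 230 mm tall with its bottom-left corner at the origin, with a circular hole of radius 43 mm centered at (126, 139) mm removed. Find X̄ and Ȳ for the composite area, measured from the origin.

plate: A = 200 × 230 = 46000.00, centroid at (100.00, 115.00).
hole: A = −π·43² = -5808.80, centroid at (126.00, 139.00).
ΣA = 40191.20 mm²
ΣAX̄ = (46000.00)(100.00) + (-5808.80)(126.00) = 3868090.59 mm³
ΣAȲ = (46000.00)(115.00) + (-5808.80)(139.00) = 4482576.13 mm³
X̄ = 3868090.59 / 40191.20 = 96.24 mm
Ȳ = 4482576.13 / 40191.20 = 111.53 mm

X̄ = 96.24 mm, Ȳ = 111.53 mm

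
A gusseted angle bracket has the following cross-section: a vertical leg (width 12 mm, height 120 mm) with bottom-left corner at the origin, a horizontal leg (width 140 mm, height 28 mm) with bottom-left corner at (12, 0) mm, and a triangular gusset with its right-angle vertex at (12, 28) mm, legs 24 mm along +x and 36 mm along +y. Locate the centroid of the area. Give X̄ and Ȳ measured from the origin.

X̄ = 58.48 mm, Ȳ = 27.38 mm

vertical leg: A = 12 × 120 = 1440.00, centroid at (6.00, 60.00).
horizontal leg: A = 140 × 28 = 3920.00, centroid at (82.00, 14.00).
gusset: A = ½·24·36 = 432.00, centroid at (20.00, 40.00).
ΣA = 5792.00 mm²
ΣAX̄ = (1440.00)(6.00) + (3920.00)(82.00) + (432.00)(20.00) = 338720.00 mm³
ΣAȲ = (1440.00)(60.00) + (3920.00)(14.00) + (432.00)(40.00) = 158560.00 mm³
X̄ = 338720.00 / 5792.00 = 58.48 mm
Ȳ = 158560.00 / 5792.00 = 27.38 mm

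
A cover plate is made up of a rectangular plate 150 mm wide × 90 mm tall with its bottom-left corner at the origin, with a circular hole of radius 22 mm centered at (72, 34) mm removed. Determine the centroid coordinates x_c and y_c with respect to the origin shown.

x_c = 75.38 mm, y_c = 46.40 mm

plate: A = 150 × 90 = 13500.00, centroid at (75.00, 45.00).
hole: A = −π·22² = -1520.53, centroid at (72.00, 34.00).
ΣA = 11979.47 mm²
ΣAx_c = (13500.00)(75.00) + (-1520.53)(72.00) = 903021.78 mm³
ΣAy_c = (13500.00)(45.00) + (-1520.53)(34.00) = 555801.95 mm³
x_c = 903021.78 / 11979.47 = 75.38 mm
y_c = 555801.95 / 11979.47 = 46.40 mm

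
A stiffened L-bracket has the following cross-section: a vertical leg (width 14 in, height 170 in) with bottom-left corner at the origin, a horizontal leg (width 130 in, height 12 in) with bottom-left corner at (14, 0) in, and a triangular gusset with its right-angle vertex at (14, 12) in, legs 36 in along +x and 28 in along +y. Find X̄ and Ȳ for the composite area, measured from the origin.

vertical leg: A = 14 × 170 = 2380.00, centroid at (7.00, 85.00).
horizontal leg: A = 130 × 12 = 1560.00, centroid at (79.00, 6.00).
gusset: A = ½·36·28 = 504.00, centroid at (26.00, 21.33).
ΣA = 4444.00 in², ΣAX̄ = 153004.00 in³, ΣAȲ = 222412.00 in³.
X̄ = 153004.00/4444.00 = 34.43 in; Ȳ = 222412.00/4444.00 = 50.05 in.

X̄ = 34.43 in, Ȳ = 50.05 in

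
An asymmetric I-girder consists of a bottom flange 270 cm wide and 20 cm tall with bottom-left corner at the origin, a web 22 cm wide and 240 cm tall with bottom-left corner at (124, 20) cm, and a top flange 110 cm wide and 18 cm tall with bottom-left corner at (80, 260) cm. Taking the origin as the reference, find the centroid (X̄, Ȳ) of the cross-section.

X̄ = 135.00 cm, Ȳ = 104.73 cm

bottom flange: A = 270 × 20 = 5400.00, centroid at (135.00, 10.00).
web: A = 22 × 240 = 5280.00, centroid at (135.00, 140.00).
top flange: A = 110 × 18 = 1980.00, centroid at (135.00, 269.00).
ΣA = 12660.00 cm², ΣAX̄ = 1709100.00 cm³, ΣAȲ = 1325820.00 cm³.
X̄ = 1709100.00/12660.00 = 135.00 cm; Ȳ = 1325820.00/12660.00 = 104.73 cm.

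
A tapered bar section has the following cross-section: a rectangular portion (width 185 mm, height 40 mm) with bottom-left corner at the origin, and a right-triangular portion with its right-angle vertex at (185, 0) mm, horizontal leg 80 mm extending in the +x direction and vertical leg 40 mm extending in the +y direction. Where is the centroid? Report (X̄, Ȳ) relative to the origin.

rectangular portion: A = 185 × 40 = 7400.00, centroid at (92.50, 20.00).
triangular portion: A = ½·80·40 = 1600.00, centroid at (211.67, 13.33).
ΣA = 9000.00 mm², ΣAX̄ = 1023166.67 mm³, ΣAȲ = 169333.33 mm³.
X̄ = 1023166.67/9000.00 = 113.69 mm; Ȳ = 169333.33/9000.00 = 18.81 mm.

X̄ = 113.69 mm, Ȳ = 18.81 mm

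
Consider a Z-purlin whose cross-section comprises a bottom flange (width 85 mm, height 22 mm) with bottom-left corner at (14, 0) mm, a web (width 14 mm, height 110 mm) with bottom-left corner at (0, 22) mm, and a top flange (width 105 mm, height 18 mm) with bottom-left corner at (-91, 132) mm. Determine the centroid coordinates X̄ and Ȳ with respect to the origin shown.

X̄ = 8.24 mm, Ȳ = 76.54 mm

bottom flange: A = 85 × 22 = 1870.00, centroid at (56.50, 11.00).
web: A = 14 × 110 = 1540.00, centroid at (7.00, 77.00).
top flange: A = 105 × 18 = 1890.00, centroid at (-38.50, 141.00).
ΣA = 5300.00 mm²
ΣAX̄ = (1870.00)(56.50) + (1540.00)(7.00) + (1890.00)(-38.50) = 43670.00 mm³
ΣAȲ = (1870.00)(11.00) + (1540.00)(77.00) + (1890.00)(141.00) = 405640.00 mm³
X̄ = 43670.00 / 5300.00 = 8.24 mm
Ȳ = 405640.00 / 5300.00 = 76.54 mm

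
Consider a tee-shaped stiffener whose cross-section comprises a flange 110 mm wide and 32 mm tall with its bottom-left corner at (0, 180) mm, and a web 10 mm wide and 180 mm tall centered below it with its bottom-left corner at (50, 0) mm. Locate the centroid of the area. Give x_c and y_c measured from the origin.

x_c = 55.00 mm, y_c = 160.14 mm

Part | A | x̄ᵢ | ȳᵢ | A·x̄ᵢ | A·ȳᵢ
web | 1800.00 | 55.00 | 90.00 | 99000.00 | 162000.00
flange | 3520.00 | 55.00 | 196.00 | 193600.00 | 689920.00
Σ | 5320.00 |  |  | 292600.00 | 851920.00
x_c = 292600.00 / 5320.00 = 55.00 mm
y_c = 851920.00 / 5320.00 = 160.14 mm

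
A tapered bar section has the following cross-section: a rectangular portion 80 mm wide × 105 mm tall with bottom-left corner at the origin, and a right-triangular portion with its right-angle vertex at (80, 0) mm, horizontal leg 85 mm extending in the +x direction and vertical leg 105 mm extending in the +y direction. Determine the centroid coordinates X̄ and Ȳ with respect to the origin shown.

Part | A | x̄ᵢ | ȳᵢ | A·x̄ᵢ | A·ȳᵢ
rectangular portion | 8400.00 | 40.00 | 52.50 | 336000.00 | 441000.00
triangular portion | 4462.50 | 108.33 | 35.00 | 483437.50 | 156187.50
Σ | 12862.50 |  |  | 819437.50 | 597187.50
X̄ = 819437.50 / 12862.50 = 63.71 mm
Ȳ = 597187.50 / 12862.50 = 46.43 mm

X̄ = 63.71 mm, Ȳ = 46.43 mm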